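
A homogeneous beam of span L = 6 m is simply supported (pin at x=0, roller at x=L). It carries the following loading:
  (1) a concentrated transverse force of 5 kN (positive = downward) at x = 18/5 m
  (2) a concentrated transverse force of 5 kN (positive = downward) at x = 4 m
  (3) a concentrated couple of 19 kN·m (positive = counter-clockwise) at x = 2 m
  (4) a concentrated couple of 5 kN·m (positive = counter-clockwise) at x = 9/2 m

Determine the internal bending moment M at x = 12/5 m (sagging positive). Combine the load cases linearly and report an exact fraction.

Load 1 — point force P=5 kN at a=18/5 m (b=L-a=12/5):
  M_1 = Pbx/L  [x≤a] = 5·(12/5)·(12/5)/6 = 24/5 kN·m
Load 2 — point force P=5 kN at a=4 m (b=L-a=2):
  M_2 = Pbx/L  [x≤a] = 5·2·(12/5)/6 = 4 kN·m
Load 3 — applied couple M₀=19 kN·m at a=2 m (b=L-a=4):
  M_3 = M₀x/L - M₀  [x>a] = 19·(12/5)/6 - 19 = -57/5 kN·m
Load 4 — applied couple M₀=5 kN·m at a=9/2 m (b=L-a=3/2):
  M_4 = M₀x/L  [x≤a] = 5·(12/5)/6 = 2 kN·m
Superposition: M = Σ M_i = -3/5 kN·m ≈ -0.600000 kN·m

M(12/5) = -3/5 kN·m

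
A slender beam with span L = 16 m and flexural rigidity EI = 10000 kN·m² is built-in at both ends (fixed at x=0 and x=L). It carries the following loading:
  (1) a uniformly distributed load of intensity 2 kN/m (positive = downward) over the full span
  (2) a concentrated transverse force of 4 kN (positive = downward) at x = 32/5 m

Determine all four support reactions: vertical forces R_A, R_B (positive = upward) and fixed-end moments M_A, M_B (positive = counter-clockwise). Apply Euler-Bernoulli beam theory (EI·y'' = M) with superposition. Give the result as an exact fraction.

R_A = 2324/125 kN, M_A = 19456/375 kN·m, R_B = 2176/125 kN, M_B = -18304/375 kN·m

Load 1 — uniform load w=2 kN/m over full span:
  R_A = wL/2 = 2·16/2 = 16 kN
  M_A = wL²/12 = 2·16²/12 = 128/3 kN·m
  R_B = wL/2 = 2·16/2 = 16 kN
  M_B = -wL²/12 = -2·16²/12 = -128/3 kN·m
Load 2 — point force P=4 kN at a=32/5 m (b=L-a=48/5):
  R_A = Pb²(3a+b)/L³ = 4·(48/5)²·(3·(32/5)+(48/5))/16³ = 324/125 kN
  M_A = Pab²/L² = 4·(32/5)·(48/5)²/16² = 1152/125 kN·m
  R_B = Pa²(a+3b)/L³ = 4·(32/5)²·((32/5)+3·(48/5))/16³ = 176/125 kN
  M_B = -Pa²b/L² = -4·(32/5)²·(48/5)/16² = -768/125 kN·m
Superposition: R_A = 2324/125 kN, M_A = 19456/375 kN·m, R_B = 2176/125 kN, M_B = -18304/375 kN·m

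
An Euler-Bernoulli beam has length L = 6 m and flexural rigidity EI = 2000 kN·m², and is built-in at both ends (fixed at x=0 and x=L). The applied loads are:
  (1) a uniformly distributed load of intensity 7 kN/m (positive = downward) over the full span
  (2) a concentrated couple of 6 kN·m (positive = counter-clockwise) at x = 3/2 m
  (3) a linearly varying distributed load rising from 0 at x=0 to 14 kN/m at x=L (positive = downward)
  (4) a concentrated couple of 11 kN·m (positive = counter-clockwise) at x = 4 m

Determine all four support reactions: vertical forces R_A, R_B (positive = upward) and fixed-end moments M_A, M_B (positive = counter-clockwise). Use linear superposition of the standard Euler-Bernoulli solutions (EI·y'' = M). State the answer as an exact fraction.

R_A = 13381/360 kN, M_A = 4841/120 kN·m, R_B = 16859/360 kN, M_B = -1773/40 kN·m

Load 1 — uniform load w=7 kN/m over full span:
  R_A = wL/2 = 7·6/2 = 21 kN
  M_A = wL²/12 = 7·6²/12 = 21 kN·m
  R_B = wL/2 = 7·6/2 = 21 kN
  M_B = -wL²/12 = -7·6²/12 = -21 kN·m
Load 2 — applied couple M₀=6 kN·m at a=3/2 m (b=L-a=9/2):
  R_A = 6M₀ab/L³ = 6·6·(3/2)·(9/2)/6³ = 9/8 kN
  M_A = M₀b(2a-b)/L² = 6·(9/2)·(2·(3/2)-(9/2))/6² = -9/8 kN·m
  R_B = -6M₀ab/L³ = -6·6·(3/2)·(9/2)/6³ = -9/8 kN
  M_B = M₀a(2b-a)/L² = 6·(3/2)·(2·(9/2)-(3/2))/6² = 15/8 kN·m
Load 3 — triangular load w₀=14 kN/m (0→w₀ over full span):
  R_A = 3w₀L/20 = 3·14·6/20 = 63/5 kN
  M_A = w₀L²/30 = 14·6²/30 = 84/5 kN·m
  R_B = 7w₀L/20 = 7·14·6/20 = 147/5 kN
  M_B = -w₀L²/20 = -14·6²/20 = -126/5 kN·m
Load 4 — applied couple M₀=11 kN·m at a=4 m (b=L-a=2):
  R_A = 6M₀ab/L³ = 6·11·4·2/6³ = 22/9 kN
  M_A = M₀b(2a-b)/L² = 11·2·(2·4-2)/6² = 11/3 kN·m
  R_B = -6M₀ab/L³ = -6·11·4·2/6³ = -22/9 kN
  M_B = M₀a(2b-a)/L² = 11·4·(2·2-4)/6² = 0 kN·m
Superposition: R_A = 13381/360 kN, M_A = 4841/120 kN·m, R_B = 16859/360 kN, M_B = -1773/40 kN·m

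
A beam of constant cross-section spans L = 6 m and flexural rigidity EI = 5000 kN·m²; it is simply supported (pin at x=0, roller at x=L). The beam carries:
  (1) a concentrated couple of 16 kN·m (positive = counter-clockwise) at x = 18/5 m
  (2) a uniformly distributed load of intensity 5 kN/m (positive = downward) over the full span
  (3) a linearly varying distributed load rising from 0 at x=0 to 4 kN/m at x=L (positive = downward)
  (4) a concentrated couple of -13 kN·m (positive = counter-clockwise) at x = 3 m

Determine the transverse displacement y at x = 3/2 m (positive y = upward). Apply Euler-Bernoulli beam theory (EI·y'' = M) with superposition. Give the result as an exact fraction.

Load 1 — applied couple M₀=16 kN·m at a=18/5 m (b=L-a=12/5):
  y_1 = (M₀x³/(6L)+C₁x)/EI  [x≤a] with C₁=M₀(3b²-L²)/(6L)=-208/25 = (16·(3/2)³/(6·6)+(-208/25)·(3/2))/5000 = -549/250000 m
Load 2 — uniform load w=5 kN/m over full span:
  y_2 = -wx(L³-2Lx²+x³)/(24EI) = -5·(3/2)·(6³-2·6·(3/2)²+(3/2)³)/(24·5000) = -1539/128000 m
Load 3 — triangular load w₀=4 kN/m (0→w₀ over full span):
  y_3 = -w₀x(7L⁴-10L²x²+3x⁴)/(360LEI) = -4·(3/2)·(7·6⁴-10·6²·(3/2)²+3·(3/2)⁴)/(360·6·5000) = -2943/640000 m
Load 4 — applied couple M₀=-13 kN·m at a=3 m (b=L-a=3):
  y_4 = (M₀x³/(6L)+C₁x)/EI  [x≤a] with C₁=M₀(3b²-L²)/(6L)=13/4 = ((-13)·(3/2)³/(6·6)+(13/4)·(3/2))/5000 = 117/160000 m
Superposition: y = Σ y_i = -144693/8000000 m ≈ -0.018087 m

y(3/2) = -144693/8000000 m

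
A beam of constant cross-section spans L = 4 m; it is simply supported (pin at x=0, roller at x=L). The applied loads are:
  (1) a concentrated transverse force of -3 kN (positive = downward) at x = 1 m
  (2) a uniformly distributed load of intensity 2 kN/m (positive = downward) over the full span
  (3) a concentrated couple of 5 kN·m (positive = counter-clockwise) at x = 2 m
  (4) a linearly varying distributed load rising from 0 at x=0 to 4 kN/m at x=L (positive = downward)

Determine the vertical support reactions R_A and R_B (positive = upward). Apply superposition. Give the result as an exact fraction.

R_A = 17/3 kN, R_B = 22/3 kN

Load 1 — point force P=-3 kN at a=1 m (b=L-a=3):
  R_A = Pb/L = (-3)·3/4 = -9/4 kN
  R_B = Pa/L = (-3)·1/4 = -3/4 kN
Load 2 — uniform load w=2 kN/m over full span:
  R_A = wL/2 = 2·4/2 = 4 kN
  R_B = wL/2 = 2·4/2 = 4 kN
Load 3 — applied couple M₀=5 kN·m at a=2 m (b=L-a=2):
  R_A = M₀/L = 5/4 kN
  R_B = -M₀/L = -5/4 kN
Load 4 — triangular load w₀=4 kN/m (0→w₀ over full span):
  R_A = w₀L/6 = 4·4/6 = 8/3 kN
  R_B = w₀L/3 = 4·4/3 = 16/3 kN
Superposition: R_A = 17/3 kN, R_B = 22/3 kN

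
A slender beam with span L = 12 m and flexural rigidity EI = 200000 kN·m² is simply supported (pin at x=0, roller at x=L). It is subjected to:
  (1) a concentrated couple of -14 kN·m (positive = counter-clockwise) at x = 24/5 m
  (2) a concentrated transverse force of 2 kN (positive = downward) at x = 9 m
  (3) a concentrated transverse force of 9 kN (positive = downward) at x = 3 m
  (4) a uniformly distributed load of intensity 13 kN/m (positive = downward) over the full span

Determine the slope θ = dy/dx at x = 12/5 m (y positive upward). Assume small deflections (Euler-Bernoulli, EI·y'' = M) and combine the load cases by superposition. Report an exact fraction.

Load 1 — applied couple M₀=-14 kN·m at a=24/5 m (b=L-a=36/5):
  θ_1 = (M₀x²/(2L)+C₁)/EI  [x≤a] with C₁=M₀(3b²-L²)/(6L)=-56/25 = ((-14)·(12/5)²/(2·12)+(-56/25))/200000 = -7/250000 rad
Load 2 — point force P=2 kN at a=9 m (b=L-a=3):
  θ_2 = -Pb(L²-b²-3x²)/(6LEI)  [x≤a] = -2·3·(12²-3²-3·(12/5)²)/(6·12·200000) = -981/20000000 rad
Load 3 — point force P=9 kN at a=3 m (b=L-a=9):
  θ_3 = -Pb(L²-b²-3x²)/(6LEI)  [x≤a] = -9·9·(12²-9²-3·(12/5)²)/(6·12·200000) = -10287/40000000 rad
Load 4 — uniform load w=13 kN/m over full span:
  θ_4 = -w(L³-6Lx²+4x³)/(24EI) = -13·(12³-6·12·(12/5)²+4·(12/5)³)/(24·200000) = -11583/3125000 rad
Superposition: θ = Σ θ_i = -808157/200000000 rad ≈ -0.004041 rad

θ(12/5) = -808157/200000000 rad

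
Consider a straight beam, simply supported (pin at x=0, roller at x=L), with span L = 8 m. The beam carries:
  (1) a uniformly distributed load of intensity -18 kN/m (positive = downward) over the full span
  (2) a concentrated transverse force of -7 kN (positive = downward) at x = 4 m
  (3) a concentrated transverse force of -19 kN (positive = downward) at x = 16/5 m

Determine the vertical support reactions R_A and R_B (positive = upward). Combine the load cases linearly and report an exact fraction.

R_A = -869/10 kN, R_B = -831/10 kN

Load 1 — uniform load w=-18 kN/m over full span:
  R_A = wL/2 = (-18)·8/2 = -72 kN
  R_B = wL/2 = (-18)·8/2 = -72 kN
Load 2 — point force P=-7 kN at a=4 m (b=L-a=4):
  R_A = Pb/L = (-7)·4/8 = -7/2 kN
  R_B = Pa/L = (-7)·4/8 = -7/2 kN
Load 3 — point force P=-19 kN at a=16/5 m (b=L-a=24/5):
  R_A = Pb/L = (-19)·(24/5)/8 = -57/5 kN
  R_B = Pa/L = (-19)·(16/5)/8 = -38/5 kN
Superposition: R_A = -869/10 kN, R_B = -831/10 kN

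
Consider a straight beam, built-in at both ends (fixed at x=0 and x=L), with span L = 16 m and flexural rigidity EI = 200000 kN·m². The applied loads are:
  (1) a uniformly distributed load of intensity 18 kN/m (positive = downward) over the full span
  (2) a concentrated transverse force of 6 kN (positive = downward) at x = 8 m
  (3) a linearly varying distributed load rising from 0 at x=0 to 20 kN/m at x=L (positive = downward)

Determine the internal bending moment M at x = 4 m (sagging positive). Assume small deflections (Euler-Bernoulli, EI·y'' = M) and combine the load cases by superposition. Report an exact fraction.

Load 1 — uniform load w=18 kN/m over full span:
  M_1 = wLx/2 - wL²/12 - wx²/2 = 18·16·4/2 - 18·16²/12 - 18·4²/2 = 48 kN·m
Load 2 — point force P=6 kN at a=8 m (b=L-a=8):
  M_2 = Pb²(3a+b)x/L³ - Pab²/L²  [x≤a] = 6·8²·(3·8+8)·4/16³ - 6·8·8²/16² = 0 kN·m
Load 3 — triangular load w₀=20 kN/m (0→w₀ over full span):
  M_3 = 3w₀Lx/20 - w₀L²/30 - w₀x³/(6L) = 3·20·16·4/20 - 20·16²/30 - 20·4³/(6·16) = 8 kN·m
Superposition: M = Σ M_i = 56 kN·m ≈ 56.000000 kN·m

M(4) = 56 kN·m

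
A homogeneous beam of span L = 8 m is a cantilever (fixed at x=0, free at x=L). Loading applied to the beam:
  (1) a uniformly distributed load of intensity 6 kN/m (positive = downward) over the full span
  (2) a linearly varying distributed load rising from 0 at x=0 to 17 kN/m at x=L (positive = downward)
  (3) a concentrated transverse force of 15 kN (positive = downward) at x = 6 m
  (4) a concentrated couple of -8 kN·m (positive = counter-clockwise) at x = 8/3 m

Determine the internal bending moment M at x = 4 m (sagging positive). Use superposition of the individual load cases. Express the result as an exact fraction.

M(4) = -574/3 kN·m

Load 1 — uniform load w=6 kN/m over full span:
  M_1 = -w(L-x)²/2 = -6·(8-4)²/2 = -48 kN·m
Load 2 — triangular load w₀=17 kN/m (0→w₀ over full span):
  M_2 = w₀Lx/2 - w₀L²/3 - w₀x³/(6L) = 17·8·4/2 - 17·8²/3 - 17·4³/(6·8) = -340/3 kN·m
Load 3 — point force P=15 kN at a=6 m (b=L-a=2):
  M_3 = -P(a-x)  [x≤a] = -15·(6-4) = -30 kN·m
Load 4 — applied couple M₀=-8 kN·m at a=8/3 m (b=L-a=16/3):
  M_4 = 0  [x>a] = 0 kN·m
Superposition: M = Σ M_i = -574/3 kN·m ≈ -191.333333 kN·m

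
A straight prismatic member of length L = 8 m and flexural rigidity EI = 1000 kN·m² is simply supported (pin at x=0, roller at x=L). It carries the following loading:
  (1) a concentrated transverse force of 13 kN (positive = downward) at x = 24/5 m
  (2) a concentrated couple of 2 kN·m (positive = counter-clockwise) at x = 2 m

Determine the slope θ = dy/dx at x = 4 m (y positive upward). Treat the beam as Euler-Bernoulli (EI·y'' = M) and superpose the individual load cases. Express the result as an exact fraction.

Load 1 — point force P=13 kN at a=24/5 m (b=L-a=16/5):
  θ_1 = -Pb(L²-b²-3x²)/(6LEI)  [x≤a] = -13·(16/5)·(8²-(16/5)²-3·4²)/(6·8·1000) = -78/15625 rad
Load 2 — applied couple M₀=2 kN·m at a=2 m (b=L-a=6):
  θ_2 = (M₀x²/(2L)-M₀(x-a)+C₁)/EI  [x>a] with C₁=M₀(3b²-L²)/(6L)=11/6 = (2·4²/(2·8)-2·(4-2)+(11/6))/1000 = -1/6000 rad
Superposition: θ = Σ θ_i = -3869/750000 rad ≈ -0.005159 rad

θ(4) = -3869/750000 rad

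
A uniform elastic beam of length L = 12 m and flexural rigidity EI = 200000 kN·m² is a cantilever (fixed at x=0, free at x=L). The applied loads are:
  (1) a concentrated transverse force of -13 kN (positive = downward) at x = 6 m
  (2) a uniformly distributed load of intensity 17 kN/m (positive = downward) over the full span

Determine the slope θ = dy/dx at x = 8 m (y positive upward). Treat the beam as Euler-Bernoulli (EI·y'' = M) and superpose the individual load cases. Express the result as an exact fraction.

θ(8) = -6721/300000 rad

Load 1 — point force P=-13 kN at a=6 m (b=L-a=6):
  θ_1 = -Pa²/(2EI)  [x>a] = -(-13)·6²/(2·200000) = 117/100000 rad
Load 2 — uniform load w=17 kN/m over full span:
  θ_2 = -wx(x²-3Lx+3L²)/(6EI) = -17·8·(8²-3·12·8+3·12²)/(6·200000) = -221/9375 rad
Superposition: θ = Σ θ_i = -6721/300000 rad ≈ -0.022403 rad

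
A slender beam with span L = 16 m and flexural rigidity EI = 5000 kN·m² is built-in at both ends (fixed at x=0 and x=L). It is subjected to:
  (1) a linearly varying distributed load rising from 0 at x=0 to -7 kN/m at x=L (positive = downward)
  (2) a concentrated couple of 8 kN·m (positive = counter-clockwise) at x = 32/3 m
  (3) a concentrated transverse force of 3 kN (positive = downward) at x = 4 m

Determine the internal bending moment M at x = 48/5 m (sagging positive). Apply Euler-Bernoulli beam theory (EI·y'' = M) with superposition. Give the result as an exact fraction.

Load 1 — triangular load w₀=-7 kN/m (0→w₀ over full span):
  M_1 = 3w₀Lx/20 - w₀L²/30 - w₀x³/(6L) = 3·(-7)·16·(48/5)/20 - (-7)·16²/30 - (-7)·(48/5)³/(6·16) = -13888/375 kN·m
Load 2 — applied couple M₀=8 kN·m at a=32/3 m (b=L-a=16/3):
  M_2 = R_Ax - M_A  [x≤a] with R_A=2/3, M_A=8/3 = (2/3)·(48/5) - (8/3) = 56/15 kN·m
Load 3 — point force P=3 kN at a=4 m (b=L-a=12):
  M_3 = Pa²(a+3b)(L-x)/L³ - Pa²b/L²  [x>a] = 3·4²·(4+3·12)·(16-(48/5))/16³ - 3·4²·12/16² = 3/4 kN·m
Superposition: M = Σ M_i = -48827/1500 kN·m ≈ -32.551333 kN·m

M(48/5) = -48827/1500 kN·m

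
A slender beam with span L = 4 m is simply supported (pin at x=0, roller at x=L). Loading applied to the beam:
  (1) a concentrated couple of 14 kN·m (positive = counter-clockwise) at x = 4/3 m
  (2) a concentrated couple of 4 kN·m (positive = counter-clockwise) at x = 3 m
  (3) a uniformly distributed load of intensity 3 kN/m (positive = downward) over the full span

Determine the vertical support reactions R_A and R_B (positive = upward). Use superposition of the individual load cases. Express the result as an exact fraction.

Load 1 — applied couple M₀=14 kN·m at a=4/3 m (b=L-a=8/3):
  R_A = M₀/L = 14/4 = 7/2 kN
  R_B = -M₀/L = -14/4 = -7/2 kN
Load 2 — applied couple M₀=4 kN·m at a=3 m (b=L-a=1):
  R_A = M₀/L = 4/4 = 1 kN
  R_B = -M₀/L = -4/4 = -1 kN
Load 3 — uniform load w=3 kN/m over full span:
  R_A = wL/2 = 3·4/2 = 6 kN
  R_B = wL/2 = 3·4/2 = 6 kN
Superposition: R_A = 21/2 kN, R_B = 3/2 kN

R_A = 21/2 kN, R_B = 3/2 kN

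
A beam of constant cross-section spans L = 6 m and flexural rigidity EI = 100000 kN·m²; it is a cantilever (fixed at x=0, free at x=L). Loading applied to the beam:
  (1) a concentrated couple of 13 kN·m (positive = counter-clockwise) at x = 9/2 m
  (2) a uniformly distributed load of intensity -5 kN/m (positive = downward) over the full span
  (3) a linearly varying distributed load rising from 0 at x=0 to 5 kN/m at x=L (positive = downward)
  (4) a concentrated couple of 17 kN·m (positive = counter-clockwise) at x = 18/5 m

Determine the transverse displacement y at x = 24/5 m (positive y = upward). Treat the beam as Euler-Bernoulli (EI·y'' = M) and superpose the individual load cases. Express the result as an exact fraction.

y(24/5) = 12369807/2500000000 m

Load 1 — applied couple M₀=13 kN·m at a=9/2 m (b=L-a=3/2):
  y_1 = M₀a(2x-a)/(2EI)  [x>a] = 13·(9/2)·(2·(24/5)-(9/2))/(2·100000) = 5967/4000000 m
Load 2 — uniform load w=-5 kN/m over full span:
  y_2 = -wx²(x²-4Lx+6L²)/(24EI) = -(-5)·(24/5)²·((24/5)²-4·6·(24/5)+6·6²)/(24·100000) = 2322/390625 m
Load 3 — triangular load w₀=5 kN/m (0→w₀ over full span):
  y_3 = (w₀Lx³/12-w₀L²x²/6-w₀x⁵/(120L))/EI = (5·6·(24/5)³/12-5·6²·(24/5)²/6-5·(24/5)⁵/(120·6))/100000 = -42228/9765625 m
Load 4 — applied couple M₀=17 kN·m at a=18/5 m (b=L-a=12/5):
  y_4 = M₀a(2x-a)/(2EI)  [x>a] = 17·(18/5)·(2·(24/5)-(18/5))/(2·100000) = 459/250000 m
Superposition: y = Σ y_i = 12369807/2500000000 m ≈ 0.004948 m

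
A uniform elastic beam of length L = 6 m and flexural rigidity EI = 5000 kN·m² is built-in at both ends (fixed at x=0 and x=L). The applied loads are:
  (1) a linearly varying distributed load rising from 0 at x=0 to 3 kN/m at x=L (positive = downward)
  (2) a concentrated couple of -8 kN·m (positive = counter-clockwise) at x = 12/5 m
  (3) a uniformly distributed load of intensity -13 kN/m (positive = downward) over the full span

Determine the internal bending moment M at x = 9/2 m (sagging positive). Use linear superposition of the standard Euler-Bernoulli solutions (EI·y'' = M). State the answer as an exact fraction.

M(9/2) = -2879/800 kN·m

Load 1 — triangular load w₀=3 kN/m (0→w₀ over full span):
  M_1 = 3w₀Lx/20 - w₀L²/30 - w₀x³/(6L) = 3·3·6·(9/2)/20 - 3·6²/30 - 3·(9/2)³/(6·6) = 153/160 kN·m
Load 2 — applied couple M₀=-8 kN·m at a=12/5 m (b=L-a=18/5):
  M_2 = R_Ax - M_A - M₀  [x>a] with R_A=-48/25, M_A=-24/25 = (-48/25)·(9/2) - (-24/25) - (-8) = 8/25 kN·m
Load 3 — uniform load w=-13 kN/m over full span:
  M_3 = wLx/2 - wL²/12 - wx²/2 = (-13)·6·(9/2)/2 - (-13)·6²/12 - (-13)·(9/2)²/2 = -39/8 kN·m
Superposition: M = Σ M_i = -2879/800 kN·m ≈ -3.598750 kN·m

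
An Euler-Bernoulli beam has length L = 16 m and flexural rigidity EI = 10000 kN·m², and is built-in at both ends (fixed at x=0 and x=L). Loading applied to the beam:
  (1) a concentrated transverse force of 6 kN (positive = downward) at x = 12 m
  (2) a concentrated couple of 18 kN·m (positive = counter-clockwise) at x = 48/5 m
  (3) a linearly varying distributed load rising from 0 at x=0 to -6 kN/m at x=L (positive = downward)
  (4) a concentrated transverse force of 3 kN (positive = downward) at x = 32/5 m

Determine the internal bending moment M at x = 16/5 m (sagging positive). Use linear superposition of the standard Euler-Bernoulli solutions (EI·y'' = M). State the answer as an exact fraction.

M(16/5) = 5501/1250 kN·m

Load 1 — point force P=6 kN at a=12 m (b=L-a=4):
  M_1 = Pb²(3a+b)x/L³ - Pab²/L²  [x≤a] = 6·4²·(3·12+4)·(16/5)/16³ - 6·12·4²/16² = -3/2 kN·m
Load 2 — applied couple M₀=18 kN·m at a=48/5 m (b=L-a=32/5):
  M_2 = R_Ax - M_A  [x≤a] with R_A=81/50, M_A=144/25 = (81/50)·(16/5) - (144/25) = -72/125 kN·m
Load 3 — triangular load w₀=-6 kN/m (0→w₀ over full span):
  M_3 = 3w₀Lx/20 - w₀L²/30 - w₀x³/(6L) = 3·(-6)·16·(16/5)/20 - (-6)·16²/30 - (-6)·(16/5)³/(6·16) = 896/125 kN·m
Load 4 — point force P=3 kN at a=32/5 m (b=L-a=48/5):
  M_4 = Pb²(3a+b)x/L³ - Pab²/L²  [x≤a] = 3·(48/5)²·(3·(32/5)+(48/5))·(16/5)/16³ - 3·(32/5)·(48/5)²/16² = -432/625 kN·m
Superposition: M = Σ M_i = 5501/1250 kN·m ≈ 4.400800 kN·m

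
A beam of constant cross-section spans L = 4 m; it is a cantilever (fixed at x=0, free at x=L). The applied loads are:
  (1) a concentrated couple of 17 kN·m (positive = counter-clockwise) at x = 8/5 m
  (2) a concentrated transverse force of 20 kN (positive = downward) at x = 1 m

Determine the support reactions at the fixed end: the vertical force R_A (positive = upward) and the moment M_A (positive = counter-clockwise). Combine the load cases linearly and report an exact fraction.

Load 1 — applied couple M₀=17 kN·m at a=8/5 m (b=L-a=12/5):
  R_A = 0 kN
  M_A = -M₀ = -17 kN·m
Load 2 — point force P=20 kN at a=1 m (b=L-a=3):
  R_A = P = 20 kN
  M_A = Pa = 20·1 = 20 kN·m
Superposition: R_A = 20 kN, M_A = 3 kN·m

R_A = 20 kN, M_A = 3 kN·m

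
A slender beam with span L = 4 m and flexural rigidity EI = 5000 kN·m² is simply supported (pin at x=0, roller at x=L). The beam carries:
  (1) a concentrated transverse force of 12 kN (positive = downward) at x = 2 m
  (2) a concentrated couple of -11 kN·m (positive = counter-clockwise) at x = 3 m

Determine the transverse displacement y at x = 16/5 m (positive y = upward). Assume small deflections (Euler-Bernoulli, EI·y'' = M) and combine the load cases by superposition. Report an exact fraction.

y(16/5) = -241/250000 m

Load 1 — point force P=12 kN at a=2 m (b=L-a=2):
  y_1 = -Pa(L-x)(2Lx-a²-x²)/(6LEI)  [x>a] = -12·2·(4-(16/5))·(2·4·(16/5)-2²-(16/5)²)/(6·4·5000) = -142/78125 m
Load 2 — applied couple M₀=-11 kN·m at a=3 m (b=L-a=1):
  y_2 = (M₀x³/(6L)-M₀(x-a)²/2+C₁x)/EI  [x>a] with C₁=M₀(3b²-L²)/(6L)=143/24 = ((-11)·(16/5)³/(6·4)-(-11)·((16/5)-3)²/2+(143/24)·(16/5))/5000 = 1067/1250000 m
Superposition: y = Σ y_i = -241/250000 m ≈ -0.000964 m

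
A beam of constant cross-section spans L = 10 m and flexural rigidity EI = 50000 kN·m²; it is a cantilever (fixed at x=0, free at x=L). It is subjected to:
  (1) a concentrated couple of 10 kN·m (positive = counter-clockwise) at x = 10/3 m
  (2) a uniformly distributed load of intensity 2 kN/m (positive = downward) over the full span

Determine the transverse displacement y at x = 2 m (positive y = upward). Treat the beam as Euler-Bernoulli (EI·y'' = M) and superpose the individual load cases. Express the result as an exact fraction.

Load 1 — applied couple M₀=10 kN·m at a=10/3 m (b=L-a=20/3):
  y_1 = M₀x²/(2EI)  [x≤a] = 10·2²/(2·50000) = 1/2500 m
Load 2 — uniform load w=2 kN/m over full span:
  y_2 = -wx²(x²-4Lx+6L²)/(24EI) = -2·2²·(2²-4·10·2+6·10²)/(24·50000) = -131/37500 m
Superposition: y = Σ y_i = -29/9375 m ≈ -0.003093 m

y(2) = -29/9375 m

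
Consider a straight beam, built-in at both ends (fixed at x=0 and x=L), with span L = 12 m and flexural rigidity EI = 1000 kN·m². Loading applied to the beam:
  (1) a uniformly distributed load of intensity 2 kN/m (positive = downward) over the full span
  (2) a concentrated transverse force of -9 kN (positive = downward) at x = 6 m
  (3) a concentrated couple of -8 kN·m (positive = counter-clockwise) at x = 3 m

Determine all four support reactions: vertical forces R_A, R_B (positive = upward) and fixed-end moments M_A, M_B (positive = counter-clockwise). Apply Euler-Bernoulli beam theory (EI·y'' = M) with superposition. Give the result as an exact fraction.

R_A = 27/4 kN, M_A = 12 kN·m, R_B = 33/4 kN, M_B = -13 kN·m

Load 1 — uniform load w=2 kN/m over full span:
  R_A = wL/2 = 2·12/2 = 12 kN
  M_A = wL²/12 = 2·12²/12 = 24 kN·m
  R_B = wL/2 = 2·12/2 = 12 kN
  M_B = -wL²/12 = -2·12²/12 = -24 kN·m
Load 2 — point force P=-9 kN at a=6 m (b=L-a=6):
  R_A = Pb²(3a+b)/L³ = (-9)·6²·(3·6+6)/12³ = -9/2 kN
  M_A = Pab²/L² = (-9)·6·6²/12² = -27/2 kN·m
  R_B = Pa²(a+3b)/L³ = (-9)·6²·(6+3·6)/12³ = -9/2 kN
  M_B = -Pa²b/L² = -(-9)·6²·6/12² = 27/2 kN·m
Load 3 — applied couple M₀=-8 kN·m at a=3 m (b=L-a=9):
  R_A = 6M₀ab/L³ = 6·(-8)·3·9/12³ = -3/4 kN
  M_A = M₀b(2a-b)/L² = (-8)·9·(2·3-9)/12² = 3/2 kN·m
  R_B = -6M₀ab/L³ = -6·(-8)·3·9/12³ = 3/4 kN
  M_B = M₀a(2b-a)/L² = (-8)·3·(2·9-3)/12² = -5/2 kN·m
Superposition: R_A = 27/4 kN, M_A = 12 kN·m, R_B = 33/4 kN, M_B = -13 kN·m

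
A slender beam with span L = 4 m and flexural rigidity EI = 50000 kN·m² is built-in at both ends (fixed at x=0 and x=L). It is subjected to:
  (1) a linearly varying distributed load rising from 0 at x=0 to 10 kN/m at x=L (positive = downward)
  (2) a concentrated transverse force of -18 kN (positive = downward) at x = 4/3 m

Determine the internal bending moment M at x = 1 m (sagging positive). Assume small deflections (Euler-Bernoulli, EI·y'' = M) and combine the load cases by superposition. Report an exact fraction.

Load 1 — triangular load w₀=10 kN/m (0→w₀ over full span):
  M_1 = 3w₀Lx/20 - w₀L²/30 - w₀x³/(6L) = 3·10·4·1/20 - 10·4²/30 - 10·1³/(6·4) = 1/4 kN·m
Load 2 — point force P=-18 kN at a=4/3 m (b=L-a=8/3):
  M_2 = Pb²(3a+b)x/L³ - Pab²/L²  [x≤a] = (-18)·(8/3)²·(3·(4/3)+(8/3))·1/4³ - (-18)·(4/3)·(8/3)²/4² = -8/3 kN·m
Superposition: M = Σ M_i = -29/12 kN·m ≈ -2.416667 kN·m

M(1) = -29/12 kN·m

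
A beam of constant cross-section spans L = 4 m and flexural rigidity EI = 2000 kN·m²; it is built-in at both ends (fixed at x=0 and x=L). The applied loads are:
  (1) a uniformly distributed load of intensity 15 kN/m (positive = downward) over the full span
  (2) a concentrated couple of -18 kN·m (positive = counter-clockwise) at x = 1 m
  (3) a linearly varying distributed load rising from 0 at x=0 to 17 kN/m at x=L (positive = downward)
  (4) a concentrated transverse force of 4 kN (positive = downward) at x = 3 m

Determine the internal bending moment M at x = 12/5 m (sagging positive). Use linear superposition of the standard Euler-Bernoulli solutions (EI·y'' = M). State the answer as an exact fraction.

Load 1 — uniform load w=15 kN/m over full span:
  M_1 = wLx/2 - wL²/12 - wx²/2 = 15·4·(12/5)/2 - 15·4²/12 - 15·(12/5)²/2 = 44/5 kN·m
Load 2 — applied couple M₀=-18 kN·m at a=1 m (b=L-a=3):
  M_2 = R_Ax - M_A - M₀  [x>a] with R_A=-81/16, M_A=27/8 = (-81/16)·(12/5) - (27/8) - (-18) = 99/40 kN·m
Load 3 — triangular load w₀=17 kN/m (0→w₀ over full span):
  M_3 = 3w₀Lx/20 - w₀L²/30 - w₀x³/(6L) = 3·17·4·(12/5)/20 - 17·4²/30 - 17·(12/5)³/(6·4) = 2108/375 kN·m
Load 4 — point force P=4 kN at a=3 m (b=L-a=1):
  M_4 = Pb²(3a+b)x/L³ - Pab²/L²  [x≤a] = 4·1²·(3·3+1)·(12/5)/4³ - 4·3·1²/4² = 3/4 kN·m
Superposition: M = Σ M_i = 52939/3000 kN·m ≈ 17.646333 kN·m

M(12/5) = 52939/3000 kN·m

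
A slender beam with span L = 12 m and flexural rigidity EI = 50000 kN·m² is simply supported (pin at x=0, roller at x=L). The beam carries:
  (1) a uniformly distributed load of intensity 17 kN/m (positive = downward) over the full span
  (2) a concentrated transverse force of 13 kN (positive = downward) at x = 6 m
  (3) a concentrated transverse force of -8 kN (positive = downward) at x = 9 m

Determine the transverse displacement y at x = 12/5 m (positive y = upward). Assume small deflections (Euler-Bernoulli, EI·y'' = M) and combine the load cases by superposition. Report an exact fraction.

Load 1 — uniform load w=17 kN/m over full span:
  y_1 = -wx(L³-2Lx²+x³)/(24EI) = -17·(12/5)·(12³-2·12·(12/5)²+(12/5)³)/(24·50000) = -106488/1953125 m
Load 2 — point force P=13 kN at a=6 m (b=L-a=6):
  y_2 = -Pbx(L²-b²-x²)/(6LEI)  [x≤a] = -13·6·(12/5)·(12²-6²-(12/5)²)/(6·12·50000) = -8307/1562500 m
Load 3 — point force P=-8 kN at a=9 m (b=L-a=3):
  y_3 = -Pbx(L²-b²-x²)/(6LEI)  [x≤a] = -(-8)·3·(12/5)·(12²-3²-(12/5)²)/(6·12·50000) = 3231/1562500 m
Superposition: y = Σ y_i = -112833/1953125 m ≈ -0.057770 m

y(12/5) = -112833/1953125 m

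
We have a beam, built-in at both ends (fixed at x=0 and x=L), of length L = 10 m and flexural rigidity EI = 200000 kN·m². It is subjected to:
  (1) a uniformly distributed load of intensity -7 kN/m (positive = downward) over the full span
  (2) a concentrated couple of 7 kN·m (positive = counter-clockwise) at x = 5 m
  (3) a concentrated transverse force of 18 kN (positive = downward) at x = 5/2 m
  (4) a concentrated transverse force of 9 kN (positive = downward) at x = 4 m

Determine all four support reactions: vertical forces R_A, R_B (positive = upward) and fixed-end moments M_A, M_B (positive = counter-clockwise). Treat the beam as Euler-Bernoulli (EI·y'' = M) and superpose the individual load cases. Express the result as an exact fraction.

R_A = -25861/2000 kN, M_A = -21973/1200 kN·m, R_B = -60139/2000 kN, M_B = 51607/1200 kN·m

Load 1 — uniform load w=-7 kN/m over full span:
  R_A = wL/2 = (-7)·10/2 = -35 kN
  M_A = wL²/12 = (-7)·10²/12 = -175/3 kN·m
  R_B = wL/2 = (-7)·10/2 = -35 kN
  M_B = -wL²/12 = -(-7)·10²/12 = 175/3 kN·m
Load 2 — applied couple M₀=7 kN·m at a=5 m (b=L-a=5):
  R_A = 6M₀ab/L³ = 6·7·5·5/10³ = 21/20 kN
  M_A = M₀b(2a-b)/L² = 7·5·(2·5-5)/10² = 7/4 kN·m
  R_B = -6M₀ab/L³ = -6·7·5·5/10³ = -21/20 kN
  M_B = M₀a(2b-a)/L² = 7·5·(2·5-5)/10² = 7/4 kN·m
Load 3 — point force P=18 kN at a=5/2 m (b=L-a=15/2):
  R_A = Pb²(3a+b)/L³ = 18·(15/2)²·(3·(5/2)+(15/2))/10³ = 243/16 kN
  M_A = Pab²/L² = 18·(5/2)·(15/2)²/10² = 405/16 kN·m
  R_B = Pa²(a+3b)/L³ = 18·(5/2)²·((5/2)+3·(15/2))/10³ = 45/16 kN
  M_B = -Pa²b/L² = -18·(5/2)²·(15/2)/10² = -135/16 kN·m
Load 4 — point force P=9 kN at a=4 m (b=L-a=6):
  R_A = Pb²(3a+b)/L³ = 9·6²·(3·4+6)/10³ = 729/125 kN
  M_A = Pab²/L² = 9·4·6²/10² = 324/25 kN·m
  R_B = Pa²(a+3b)/L³ = 9·4²·(4+3·6)/10³ = 396/125 kN
  M_B = -Pa²b/L² = -9·4²·6/10² = -216/25 kN·m
Superposition: R_A = -25861/2000 kN, M_A = -21973/1200 kN·m, R_B = -60139/2000 kN, M_B = 51607/1200 kN·m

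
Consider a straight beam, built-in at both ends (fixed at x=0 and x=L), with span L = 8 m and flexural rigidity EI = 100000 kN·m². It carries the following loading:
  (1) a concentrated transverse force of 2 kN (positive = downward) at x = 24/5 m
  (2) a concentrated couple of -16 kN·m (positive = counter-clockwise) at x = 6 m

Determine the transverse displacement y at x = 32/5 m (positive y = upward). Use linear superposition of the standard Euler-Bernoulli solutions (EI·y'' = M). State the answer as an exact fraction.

Load 1 — point force P=2 kN at a=24/5 m (b=L-a=16/5):
  y_1 = -Pa²(L-x)²(3bL-(3b+a)(L-x))/(6L³EI)  [x>a] = -2·(24/5)²·(8-(32/5))²·(3·(16/5)·8-(3·(16/5)+(24/5))·(8-(32/5)))/(6·8³·100000) = -1008/48828125 m
Load 2 — applied couple M₀=-16 kN·m at a=6 m (b=L-a=2):
  y_2 = (R_Ax³/6 - M_Ax²/2 - M₀(x-a)²/2)/EI  [x>a] with R_A=-9/4, M_A=-5 = ((-9/4)·(32/5)³/6 - (-5)·(32/5)²/2 - (-16)·((32/5)-6)²/2)/100000 = 21/390625 m
Superposition: y = Σ y_i = 1617/48828125 m ≈ 0.000033 m

y(32/5) = 1617/48828125 m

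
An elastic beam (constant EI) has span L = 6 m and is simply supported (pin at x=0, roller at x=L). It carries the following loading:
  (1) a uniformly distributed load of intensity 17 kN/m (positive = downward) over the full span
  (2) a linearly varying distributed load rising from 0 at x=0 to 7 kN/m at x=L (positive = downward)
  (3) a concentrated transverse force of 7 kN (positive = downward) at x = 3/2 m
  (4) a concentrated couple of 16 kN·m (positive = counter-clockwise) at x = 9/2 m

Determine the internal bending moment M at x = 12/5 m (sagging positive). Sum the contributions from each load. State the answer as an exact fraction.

Load 1 — uniform load w=17 kN/m over full span:
  M_1 = wx(L-x)/2 = 17·(12/5)·(6-(12/5))/2 = 1836/25 kN·m
Load 2 — triangular load w₀=7 kN/m (0→w₀ over full span):
  M_2 = w₀Lx/6 - w₀x³/(6L) = 7·6·(12/5)/6 - 7·(12/5)³/(6·6) = 1764/125 kN·m
Load 3 — point force P=7 kN at a=3/2 m (b=L-a=9/2):
  M_3 = Pa(L-x)/L  [x>a] = 7·(3/2)·(6-(12/5))/6 = 63/10 kN·m
Load 4 — applied couple M₀=16 kN·m at a=9/2 m (b=L-a=3/2):
  M_4 = M₀x/L  [x≤a] = 16·(12/5)/6 = 32/5 kN·m
Superposition: M = Σ M_i = 25063/250 kN·m ≈ 100.252000 kN·m

M(12/5) = 25063/250 kN·m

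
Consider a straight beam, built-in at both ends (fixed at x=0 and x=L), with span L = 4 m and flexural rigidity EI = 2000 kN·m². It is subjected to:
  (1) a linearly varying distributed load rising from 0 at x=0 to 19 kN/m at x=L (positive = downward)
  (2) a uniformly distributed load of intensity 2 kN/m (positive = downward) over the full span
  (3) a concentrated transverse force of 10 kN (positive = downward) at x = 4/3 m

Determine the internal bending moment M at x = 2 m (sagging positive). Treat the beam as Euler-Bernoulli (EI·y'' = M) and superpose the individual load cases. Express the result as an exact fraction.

M(2) = 89/9 kN·m

Load 1 — triangular load w₀=19 kN/m (0→w₀ over full span):
  M_1 = 3w₀Lx/20 - w₀L²/30 - w₀x³/(6L) = 3·19·4·2/20 - 19·4²/30 - 19·2³/(6·4) = 19/3 kN·m
Load 2 — uniform load w=2 kN/m over full span:
  M_2 = wLx/2 - wL²/12 - wx²/2 = 2·4·2/2 - 2·4²/12 - 2·2²/2 = 4/3 kN·m
Load 3 — point force P=10 kN at a=4/3 m (b=L-a=8/3):
  M_3 = Pa²(a+3b)(L-x)/L³ - Pa²b/L²  [x>a] = 10·(4/3)²·((4/3)+3·(8/3))·(4-2)/4³ - 10·(4/3)²·(8/3)/4² = 20/9 kN·m
Superposition: M = Σ M_i = 89/9 kN·m ≈ 9.888889 kN·m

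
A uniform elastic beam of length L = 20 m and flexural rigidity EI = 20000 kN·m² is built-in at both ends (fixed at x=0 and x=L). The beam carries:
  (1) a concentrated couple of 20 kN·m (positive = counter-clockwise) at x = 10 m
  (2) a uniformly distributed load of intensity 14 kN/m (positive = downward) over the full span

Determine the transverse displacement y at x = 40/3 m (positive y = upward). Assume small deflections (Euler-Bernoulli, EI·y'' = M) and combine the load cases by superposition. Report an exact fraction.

y(40/3) = -1111/4860 m

Load 1 — applied couple M₀=20 kN·m at a=10 m (b=L-a=10):
  y_1 = (R_Ax³/6 - M_Ax²/2 - M₀(x-a)²/2)/EI  [x>a] with R_A=3/2, M_A=5 = ((3/2)·(40/3)³/6 - 5·(40/3)²/2 - 20·((40/3)-10)²/2)/20000 = 1/540 m
Load 2 — uniform load w=14 kN/m over full span:
  y_2 = -wx²(L-x)²/(24EI) = -14·(40/3)²·(20-(40/3))²/(24·20000) = -56/243 m
Superposition: y = Σ y_i = -1111/4860 m ≈ -0.228601 m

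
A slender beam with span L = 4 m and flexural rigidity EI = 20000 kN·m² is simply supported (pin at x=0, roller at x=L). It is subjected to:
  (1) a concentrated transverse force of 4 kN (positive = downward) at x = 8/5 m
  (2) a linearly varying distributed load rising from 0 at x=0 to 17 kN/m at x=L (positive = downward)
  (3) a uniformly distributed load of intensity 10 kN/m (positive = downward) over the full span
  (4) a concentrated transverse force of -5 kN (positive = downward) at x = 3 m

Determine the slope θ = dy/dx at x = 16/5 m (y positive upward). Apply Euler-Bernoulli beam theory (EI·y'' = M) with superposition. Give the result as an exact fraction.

θ(16/5) = 1769381/900000000 rad

Load 1 — point force P=4 kN at a=8/5 m (b=L-a=12/5):
  θ_1 = -Pa(2L²-6Lx+3x²+a²)/(6LEI)  [x>a] = -4·(8/5)·(2·4²-6·4·(16/5)+3·(16/5)²+(8/5)²)/(6·4·20000) = 12/78125 rad
Load 2 — triangular load w₀=17 kN/m (0→w₀ over full span):
  θ_2 = -w₀(7L⁴-30L²x²+15x⁴)/(360LEI) = -17·(7·4⁴-30·4²·(16/5)²+15·(16/5)⁴)/(360·4·20000) = 12869/14062500 rad
Load 3 — uniform load w=10 kN/m over full span:
  θ_3 = -w(L³-6Lx²+4x³)/(24EI) = -10·(4³-6·4·(16/5)²+4·(16/5)³)/(24·20000) = 33/31250 rad
Load 4 — point force P=-5 kN at a=3 m (b=L-a=1):
  θ_4 = -Pa(2L²-6Lx+3x²+a²)/(6LEI)  [x>a] = -(-5)·3·(2·4²-6·4·(16/5)+3·(16/5)²+3²)/(6·4·20000) = -127/800000 rad
Superposition: θ = Σ θ_i = 1769381/900000000 rad ≈ 0.001966 rad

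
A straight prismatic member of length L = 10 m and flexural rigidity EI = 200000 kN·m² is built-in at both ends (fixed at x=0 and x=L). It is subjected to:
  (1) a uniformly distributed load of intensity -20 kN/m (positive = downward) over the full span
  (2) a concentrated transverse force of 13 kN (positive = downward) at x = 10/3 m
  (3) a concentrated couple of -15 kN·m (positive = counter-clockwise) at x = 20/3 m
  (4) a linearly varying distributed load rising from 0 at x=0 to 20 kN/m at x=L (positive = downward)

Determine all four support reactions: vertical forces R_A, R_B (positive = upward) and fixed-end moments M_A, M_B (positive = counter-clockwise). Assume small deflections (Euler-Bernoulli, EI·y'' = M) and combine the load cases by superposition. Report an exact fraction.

R_A = -1684/27 kN, M_A = -2315/27 kN·m, R_B = -665/27 kN, M_B = 1540/27 kN·m

Load 1 — uniform load w=-20 kN/m over full span:
  R_A = wL/2 = (-20)·10/2 = -100 kN
  M_A = wL²/12 = (-20)·10²/12 = -500/3 kN·m
  R_B = wL/2 = (-20)·10/2 = -100 kN
  M_B = -wL²/12 = -(-20)·10²/12 = 500/3 kN·m
Load 2 — point force P=13 kN at a=10/3 m (b=L-a=20/3):
  R_A = Pb²(3a+b)/L³ = 13·(20/3)²·(3·(10/3)+(20/3))/10³ = 260/27 kN
  M_A = Pab²/L² = 13·(10/3)·(20/3)²/10² = 520/27 kN·m
  R_B = Pa²(a+3b)/L³ = 13·(10/3)²·((10/3)+3·(20/3))/10³ = 91/27 kN
  M_B = -Pa²b/L² = -13·(10/3)²·(20/3)/10² = -260/27 kN·m
Load 3 — applied couple M₀=-15 kN·m at a=20/3 m (b=L-a=10/3):
  R_A = 6M₀ab/L³ = 6·(-15)·(20/3)·(10/3)/10³ = -2 kN
  M_A = M₀b(2a-b)/L² = (-15)·(10/3)·(2·(20/3)-(10/3))/10² = -5 kN·m
  R_B = -6M₀ab/L³ = -6·(-15)·(20/3)·(10/3)/10³ = 2 kN
  M_B = M₀a(2b-a)/L² = (-15)·(20/3)·(2·(10/3)-(20/3))/10² = 0 kN·m
Load 4 — triangular load w₀=20 kN/m (0→w₀ over full span):
  R_A = 3w₀L/20 = 3·20·10/20 = 30 kN
  M_A = w₀L²/30 = 20·10²/30 = 200/3 kN·m
  R_B = 7w₀L/20 = 7·20·10/20 = 70 kN
  M_B = -w₀L²/20 = -20·10²/20 = -100 kN·m
Superposition: R_A = -1684/27 kN, M_A = -2315/27 kN·m, R_B = -665/27 kN, M_B = 1540/27 kN·m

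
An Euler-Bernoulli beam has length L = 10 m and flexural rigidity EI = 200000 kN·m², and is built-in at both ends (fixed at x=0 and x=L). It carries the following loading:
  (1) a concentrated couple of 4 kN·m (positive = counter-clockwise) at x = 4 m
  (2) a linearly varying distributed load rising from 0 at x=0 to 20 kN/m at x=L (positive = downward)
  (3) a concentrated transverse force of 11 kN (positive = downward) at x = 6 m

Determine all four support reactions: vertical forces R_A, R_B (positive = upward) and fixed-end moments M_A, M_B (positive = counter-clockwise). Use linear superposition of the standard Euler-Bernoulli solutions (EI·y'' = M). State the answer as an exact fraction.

Load 1 — applied couple M₀=4 kN·m at a=4 m (b=L-a=6):
  R_A = 6M₀ab/L³ = 6·4·4·6/10³ = 72/125 kN
  M_A = M₀b(2a-b)/L² = 4·6·(2·4-6)/10² = 12/25 kN·m
  R_B = -6M₀ab/L³ = -6·4·4·6/10³ = -72/125 kN
  M_B = M₀a(2b-a)/L² = 4·4·(2·6-4)/10² = 32/25 kN·m
Load 2 — triangular load w₀=20 kN/m (0→w₀ over full span):
  R_A = 3w₀L/20 = 3·20·10/20 = 30 kN
  M_A = w₀L²/30 = 20·10²/30 = 200/3 kN·m
  R_B = 7w₀L/20 = 7·20·10/20 = 70 kN
  M_B = -w₀L²/20 = -20·10²/20 = -100 kN·m
Load 3 — point force P=11 kN at a=6 m (b=L-a=4):
  R_A = Pb²(3a+b)/L³ = 11·4²·(3·6+4)/10³ = 484/125 kN
  M_A = Pab²/L² = 11·6·4²/10² = 264/25 kN·m
  R_B = Pa²(a+3b)/L³ = 11·6²·(6+3·4)/10³ = 891/125 kN
  M_B = -Pa²b/L² = -11·6²·4/10² = -396/25 kN·m
Superposition: R_A = 4306/125 kN, M_A = 5828/75 kN·m, R_B = 9569/125 kN, M_B = -2864/25 kN·m

R_A = 4306/125 kN, M_A = 5828/75 kN·m, R_B = 9569/125 kN, M_B = -2864/25 kN·m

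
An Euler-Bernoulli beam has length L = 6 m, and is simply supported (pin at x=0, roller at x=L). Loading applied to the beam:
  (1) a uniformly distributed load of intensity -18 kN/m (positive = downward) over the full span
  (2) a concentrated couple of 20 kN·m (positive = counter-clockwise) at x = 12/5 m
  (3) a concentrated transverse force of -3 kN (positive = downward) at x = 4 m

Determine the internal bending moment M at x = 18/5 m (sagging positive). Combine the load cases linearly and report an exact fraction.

Load 1 — uniform load w=-18 kN/m over full span:
  M_1 = wx(L-x)/2 = (-18)·(18/5)·(6-(18/5))/2 = -1944/25 kN·m
Load 2 — applied couple M₀=20 kN·m at a=12/5 m (b=L-a=18/5):
  M_2 = M₀x/L - M₀  [x>a] = 20·(18/5)/6 - 20 = -8 kN·m
Load 3 — point force P=-3 kN at a=4 m (b=L-a=2):
  M_3 = Pbx/L  [x≤a] = (-3)·2·(18/5)/6 = -18/5 kN·m
Superposition: M = Σ M_i = -2234/25 kN·m ≈ -89.360000 kN·m

M(18/5) = -2234/25 kN·m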